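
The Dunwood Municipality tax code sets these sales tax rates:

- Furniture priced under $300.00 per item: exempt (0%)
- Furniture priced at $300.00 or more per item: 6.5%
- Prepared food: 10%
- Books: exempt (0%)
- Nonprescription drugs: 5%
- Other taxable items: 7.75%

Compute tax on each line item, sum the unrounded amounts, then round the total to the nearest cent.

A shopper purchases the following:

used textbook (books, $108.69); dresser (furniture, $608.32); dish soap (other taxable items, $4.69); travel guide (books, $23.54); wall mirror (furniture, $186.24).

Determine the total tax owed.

Used textbook $108.69: books → 0% → $0.00
Dresser $608.32: furniture, $300.00 or more → 6.5% → $39.5408
Dish soap $4.69: other taxable items → 7.75% → $0.363475
Travel guide $23.54: books → 0% → $0.00
Wall mirror $186.24: furniture, under $300.00 → 0% → $0.00
Unrounded tax sum = $39.904275 → $39.90

$39.90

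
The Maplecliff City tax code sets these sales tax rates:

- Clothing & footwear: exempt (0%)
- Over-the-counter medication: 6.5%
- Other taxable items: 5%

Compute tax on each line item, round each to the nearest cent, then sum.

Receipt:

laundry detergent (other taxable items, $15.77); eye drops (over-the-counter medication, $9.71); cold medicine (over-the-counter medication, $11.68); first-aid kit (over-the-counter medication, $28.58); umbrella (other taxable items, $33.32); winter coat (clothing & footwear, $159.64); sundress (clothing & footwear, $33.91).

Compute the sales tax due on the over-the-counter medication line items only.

Eye drops $9.71: over-the-counter medication → 6.5% → $0.63
Cold medicine $11.68: over-the-counter medication → 6.5% → $0.76
First-aid kit $28.58: over-the-counter medication → 6.5% → $1.86
Tax on over-the-counter medication = $0.63 + $0.76 + $1.86 = $3.25

$3.25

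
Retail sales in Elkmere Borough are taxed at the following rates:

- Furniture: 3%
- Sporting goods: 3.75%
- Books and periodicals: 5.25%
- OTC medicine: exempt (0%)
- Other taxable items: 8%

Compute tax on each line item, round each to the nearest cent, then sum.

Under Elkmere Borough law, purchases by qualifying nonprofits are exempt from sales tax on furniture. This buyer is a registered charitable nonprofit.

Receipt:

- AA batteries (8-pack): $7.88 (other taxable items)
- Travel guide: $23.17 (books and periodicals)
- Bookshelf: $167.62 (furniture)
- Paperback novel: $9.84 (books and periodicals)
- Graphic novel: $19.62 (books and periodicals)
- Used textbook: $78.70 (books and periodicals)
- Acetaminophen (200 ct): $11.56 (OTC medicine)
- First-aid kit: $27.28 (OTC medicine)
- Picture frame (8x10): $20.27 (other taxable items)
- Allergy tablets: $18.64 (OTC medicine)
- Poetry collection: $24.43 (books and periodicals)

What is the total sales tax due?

AA batteries (8-pack) $7.88: other taxable items → 8% → $0.63
Travel guide $23.17: books and periodicals → 5.25% → $1.22
Bookshelf $167.62: furniture, buyer-exempt → 0% → $0.00
Paperback novel $9.84: books and periodicals → 5.25% → $0.52
Graphic novel $19.62: books and periodicals → 5.25% → $1.03
Used textbook $78.70: books and periodicals → 5.25% → $4.13
Acetaminophen (200 ct) $11.56: OTC medicine → 0% → $0.00
First-aid kit $27.28: OTC medicine → 0% → $0.00
Picture frame (8x10) $20.27: other taxable items → 8% → $1.62
Allergy tablets $18.64: OTC medicine → 0% → $0.00
Poetry collection $24.43: books and periodicals → 5.25% → $1.28
Total tax = $0.63 + $1.22 + $0.52 + $1.03 + $4.13 + $1.62 + $1.28 = $10.43

$10.43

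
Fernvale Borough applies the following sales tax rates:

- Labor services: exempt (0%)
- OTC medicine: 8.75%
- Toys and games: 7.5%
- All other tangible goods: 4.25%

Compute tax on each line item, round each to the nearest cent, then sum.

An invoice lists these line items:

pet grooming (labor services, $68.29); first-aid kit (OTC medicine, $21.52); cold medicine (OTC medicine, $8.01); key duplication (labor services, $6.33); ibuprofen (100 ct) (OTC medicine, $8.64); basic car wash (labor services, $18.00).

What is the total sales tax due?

$3.34

Pet grooming $68.29: labor services → 0% → $0.00
First-aid kit $21.52: OTC medicine → 8.75% → $1.88
Cold medicine $8.01: OTC medicine → 8.75% → $0.70
Key duplication $6.33: labor services → 0% → $0.00
Ibuprofen (100 ct) $8.64: OTC medicine → 8.75% → $0.76
Basic car wash $18.00: labor services → 0% → $0.00
Total tax = $1.88 + $0.70 + $0.76 = $3.34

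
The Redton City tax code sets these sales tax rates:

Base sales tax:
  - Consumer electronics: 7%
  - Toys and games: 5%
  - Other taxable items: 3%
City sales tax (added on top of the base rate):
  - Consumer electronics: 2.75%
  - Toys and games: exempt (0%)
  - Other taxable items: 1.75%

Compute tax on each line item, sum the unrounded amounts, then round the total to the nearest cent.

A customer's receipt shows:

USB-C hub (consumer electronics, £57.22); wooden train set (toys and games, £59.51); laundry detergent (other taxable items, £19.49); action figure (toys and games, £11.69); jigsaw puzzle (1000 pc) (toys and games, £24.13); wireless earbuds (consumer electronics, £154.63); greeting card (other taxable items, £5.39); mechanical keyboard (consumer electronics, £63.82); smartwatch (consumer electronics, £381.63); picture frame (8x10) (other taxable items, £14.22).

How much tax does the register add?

USB-C hub £57.22: consumer electronics → 7% + 2.75% city = 9.75% → £5.57895
Wooden train set £59.51: toys and games → 5% + 0% city = 5% → £2.9755
Laundry detergent £19.49: other taxable items → 3% + 1.75% city = 4.75% → £0.925775
Action figure £11.69: toys and games → 5% + 0% city = 5% → £0.5845
Jigsaw puzzle (1000 pc) £24.13: toys and games → 5% + 0% city = 5% → £1.2065
Wireless earbuds £154.63: consumer electronics → 7% + 2.75% city = 9.75% → £15.076425
Greeting card £5.39: other taxable items → 3% + 1.75% city = 4.75% → £0.256025
Mechanical keyboard £63.82: consumer electronics → 7% + 2.75% city = 9.75% → £6.22245
Smartwatch £381.63: consumer electronics → 7% + 2.75% city = 9.75% → £37.208925
Picture frame (8x10) £14.22: other taxable items → 3% + 1.75% city = 4.75% → £0.67545
Unrounded tax sum = £70.7105 → £70.71

£70.71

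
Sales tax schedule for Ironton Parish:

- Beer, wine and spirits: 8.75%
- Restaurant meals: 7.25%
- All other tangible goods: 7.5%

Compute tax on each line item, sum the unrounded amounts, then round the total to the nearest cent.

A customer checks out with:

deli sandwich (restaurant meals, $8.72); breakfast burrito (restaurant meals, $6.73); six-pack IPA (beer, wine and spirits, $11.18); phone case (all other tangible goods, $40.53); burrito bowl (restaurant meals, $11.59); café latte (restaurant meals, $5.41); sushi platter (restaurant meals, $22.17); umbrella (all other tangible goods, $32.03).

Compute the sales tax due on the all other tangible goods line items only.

$5.44

Phone case $40.53: all other tangible goods → 7.5% → $3.03975
Umbrella $32.03: all other tangible goods → 7.5% → $2.40225
Tax on all other tangible goods: unrounded sum = $5.442 → $5.44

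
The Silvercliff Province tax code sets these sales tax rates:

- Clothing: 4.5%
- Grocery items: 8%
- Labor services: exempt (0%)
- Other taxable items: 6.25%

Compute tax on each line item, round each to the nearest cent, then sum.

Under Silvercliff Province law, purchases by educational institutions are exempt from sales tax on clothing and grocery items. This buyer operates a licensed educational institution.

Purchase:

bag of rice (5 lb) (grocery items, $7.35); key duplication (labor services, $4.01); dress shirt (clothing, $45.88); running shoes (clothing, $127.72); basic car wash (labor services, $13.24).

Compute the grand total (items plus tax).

Bag of rice (5 lb) $7.35: grocery items, buyer-exempt → 0% → $0.00
Key duplication $4.01: labor services → 0% → $0.00
Dress shirt $45.88: clothing, buyer-exempt → 0% → $0.00
Running shoes $127.72: clothing, buyer-exempt → 0% → $0.00
Basic car wash $13.24: labor services → 0% → $0.00
Subtotal = $198.20; tax = $0.00; total due = $198.20

$198.20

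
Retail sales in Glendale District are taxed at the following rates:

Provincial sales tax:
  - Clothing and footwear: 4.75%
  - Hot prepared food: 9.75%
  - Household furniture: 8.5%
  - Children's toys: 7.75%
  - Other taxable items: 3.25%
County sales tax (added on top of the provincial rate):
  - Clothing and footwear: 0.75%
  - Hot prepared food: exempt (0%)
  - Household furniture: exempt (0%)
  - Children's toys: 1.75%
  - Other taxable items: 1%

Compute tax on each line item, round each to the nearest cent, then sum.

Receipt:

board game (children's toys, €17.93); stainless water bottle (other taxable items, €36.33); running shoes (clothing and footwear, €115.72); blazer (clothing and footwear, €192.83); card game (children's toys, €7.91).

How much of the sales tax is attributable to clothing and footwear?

Running shoes €115.72: clothing and footwear → 4.75% + 0.75% county = 5.5% → €6.36
Blazer €192.83: clothing and footwear → 4.75% + 0.75% county = 5.5% → €10.61
Tax on clothing and footwear = €6.36 + €10.61 = €16.97

€16.97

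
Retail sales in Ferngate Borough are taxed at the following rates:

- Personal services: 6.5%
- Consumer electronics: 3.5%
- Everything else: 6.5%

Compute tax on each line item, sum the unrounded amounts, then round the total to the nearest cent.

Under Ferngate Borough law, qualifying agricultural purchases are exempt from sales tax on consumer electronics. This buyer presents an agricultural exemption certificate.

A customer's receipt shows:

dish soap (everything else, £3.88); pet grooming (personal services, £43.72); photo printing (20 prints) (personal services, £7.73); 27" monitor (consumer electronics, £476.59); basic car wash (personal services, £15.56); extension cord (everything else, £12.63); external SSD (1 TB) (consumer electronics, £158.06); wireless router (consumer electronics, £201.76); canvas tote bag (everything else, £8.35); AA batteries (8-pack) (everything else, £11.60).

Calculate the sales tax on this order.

£6.73

Dish soap £3.88: everything else → 6.5% → £0.2522
Pet grooming £43.72: personal services → 6.5% → £2.8418
Photo printing (20 prints) £7.73: personal services → 6.5% → £0.50245
27" monitor £476.59: consumer electronics, buyer-exempt → 0% → £0.00
Basic car wash £15.56: personal services → 6.5% → £1.0114
Extension cord £12.63: everything else → 6.5% → £0.82095
External SSD (1 TB) £158.06: consumer electronics, buyer-exempt → 0% → £0.00
Wireless router £201.76: consumer electronics, buyer-exempt → 0% → £0.00
Canvas tote bag £8.35: everything else → 6.5% → £0.54275
AA batteries (8-pack) £11.60: everything else → 6.5% → £0.754
Unrounded tax sum = £6.72555 → £6.73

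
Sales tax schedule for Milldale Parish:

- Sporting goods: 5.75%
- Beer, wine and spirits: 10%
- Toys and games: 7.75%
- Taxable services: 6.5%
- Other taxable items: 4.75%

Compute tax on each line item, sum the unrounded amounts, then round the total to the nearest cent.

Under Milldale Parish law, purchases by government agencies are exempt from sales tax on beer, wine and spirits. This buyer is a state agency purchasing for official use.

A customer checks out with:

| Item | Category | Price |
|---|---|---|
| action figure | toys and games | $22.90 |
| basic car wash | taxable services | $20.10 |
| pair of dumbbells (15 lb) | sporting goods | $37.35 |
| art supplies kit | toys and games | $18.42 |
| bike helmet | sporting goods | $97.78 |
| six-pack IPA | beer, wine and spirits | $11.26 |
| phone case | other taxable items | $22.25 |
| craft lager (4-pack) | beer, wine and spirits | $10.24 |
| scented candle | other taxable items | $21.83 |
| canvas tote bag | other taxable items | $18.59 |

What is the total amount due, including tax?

Action figure $22.90: toys and games → 7.75% → $1.77475
Basic car wash $20.10: taxable services → 6.5% → $1.3065
Pair of dumbbells (15 lb) $37.35: sporting goods → 5.75% → $2.147625
Art supplies kit $18.42: toys and games → 7.75% → $1.42755
Bike helmet $97.78: sporting goods → 5.75% → $5.62235
Six-pack IPA $11.26: beer, wine and spirits, buyer-exempt → 0% → $0.00
Phone case $22.25: other taxable items → 4.75% → $1.056875
Craft lager (4-pack) $10.24: beer, wine and spirits, buyer-exempt → 0% → $0.00
Scented candle $21.83: other taxable items → 4.75% → $1.036925
Canvas tote bag $18.59: other taxable items → 4.75% → $0.883025
Subtotal = $280.72; unrounded tax = $15.2556 → $15.26; total due = $295.98

$295.98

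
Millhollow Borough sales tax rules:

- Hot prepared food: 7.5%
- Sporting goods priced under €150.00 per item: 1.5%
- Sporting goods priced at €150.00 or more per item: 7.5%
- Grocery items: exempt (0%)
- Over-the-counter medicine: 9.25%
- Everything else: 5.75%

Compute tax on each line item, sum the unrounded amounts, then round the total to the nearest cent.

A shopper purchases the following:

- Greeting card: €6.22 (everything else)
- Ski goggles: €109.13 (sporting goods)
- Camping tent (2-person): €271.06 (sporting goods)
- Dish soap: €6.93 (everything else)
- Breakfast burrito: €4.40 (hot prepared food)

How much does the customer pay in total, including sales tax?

€420.79

Greeting card €6.22: everything else → 5.75% → €0.35765
Ski goggles €109.13: sporting goods, under €150.00 → 1.5% → €1.63695
Camping tent (2-person) €271.06: sporting goods, €150.00 or more → 7.5% → €20.3295
Dish soap €6.93: everything else → 5.75% → €0.398475
Breakfast burrito €4.40: hot prepared food → 7.5% → €0.33
Subtotal = €397.74; unrounded tax = €23.052575 → €23.05; total due = €420.79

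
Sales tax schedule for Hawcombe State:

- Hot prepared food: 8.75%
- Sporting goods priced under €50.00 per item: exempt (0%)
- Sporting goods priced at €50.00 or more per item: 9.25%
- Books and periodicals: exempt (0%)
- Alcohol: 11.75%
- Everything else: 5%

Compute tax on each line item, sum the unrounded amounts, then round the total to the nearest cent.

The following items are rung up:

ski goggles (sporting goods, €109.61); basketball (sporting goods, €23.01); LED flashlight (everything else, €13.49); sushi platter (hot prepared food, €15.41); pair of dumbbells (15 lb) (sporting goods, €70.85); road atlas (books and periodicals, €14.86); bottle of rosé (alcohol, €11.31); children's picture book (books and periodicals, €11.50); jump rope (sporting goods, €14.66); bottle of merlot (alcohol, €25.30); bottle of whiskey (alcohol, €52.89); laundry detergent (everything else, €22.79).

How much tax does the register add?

€30.37

Ski goggles €109.61: sporting goods, €50.00 or more → 9.25% → €10.138925
Basketball €23.01: sporting goods, under €50.00 → 0% → €0.00
LED flashlight €13.49: everything else → 5% → €0.6745
Sushi platter €15.41: hot prepared food → 8.75% → €1.348375
Pair of dumbbells (15 lb) €70.85: sporting goods, €50.00 or more → 9.25% → €6.553625
Road atlas €14.86: books and periodicals → 0% → €0.00
Bottle of rosé €11.31: alcohol → 11.75% → €1.328925
Children's picture book €11.50: books and periodicals → 0% → €0.00
Jump rope €14.66: sporting goods, under €50.00 → 0% → €0.00
Bottle of merlot €25.30: alcohol → 11.75% → €2.97275
Bottle of whiskey €52.89: alcohol → 11.75% → €6.214575
Laundry detergent €22.79: everything else → 5% → €1.1395
Unrounded tax sum = €30.371175 → €30.37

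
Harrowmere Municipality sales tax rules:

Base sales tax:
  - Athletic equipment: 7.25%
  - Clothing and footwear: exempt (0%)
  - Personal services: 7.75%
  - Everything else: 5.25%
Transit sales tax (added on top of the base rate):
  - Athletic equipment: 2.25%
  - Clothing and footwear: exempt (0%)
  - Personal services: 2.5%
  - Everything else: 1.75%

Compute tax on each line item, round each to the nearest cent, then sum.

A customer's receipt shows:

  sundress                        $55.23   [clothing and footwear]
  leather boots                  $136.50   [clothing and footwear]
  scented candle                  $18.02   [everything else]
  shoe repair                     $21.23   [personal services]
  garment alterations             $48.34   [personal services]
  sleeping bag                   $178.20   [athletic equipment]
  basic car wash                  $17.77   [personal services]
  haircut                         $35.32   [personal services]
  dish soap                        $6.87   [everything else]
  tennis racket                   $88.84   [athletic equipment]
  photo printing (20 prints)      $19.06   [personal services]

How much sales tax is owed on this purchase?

$41.63

Sundress $55.23: clothing and footwear → 0% + 0% transit = 0% → $0.00
Leather boots $136.50: clothing and footwear → 0% + 0% transit = 0% → $0.00
Scented candle $18.02: everything else → 5.25% + 1.75% transit = 7% → $1.26
Shoe repair $21.23: personal services → 7.75% + 2.5% transit = 10.25% → $2.18
Garment alterations $48.34: personal services → 7.75% + 2.5% transit = 10.25% → $4.95
Sleeping bag $178.20: athletic equipment → 7.25% + 2.25% transit = 9.5% → $16.93
Basic car wash $17.77: personal services → 7.75% + 2.5% transit = 10.25% → $1.82
Haircut $35.32: personal services → 7.75% + 2.5% transit = 10.25% → $3.62
Dish soap $6.87: everything else → 5.25% + 1.75% transit = 7% → $0.48
Tennis racket $88.84: athletic equipment → 7.25% + 2.25% transit = 9.5% → $8.44
Photo printing (20 prints) $19.06: personal services → 7.75% + 2.5% transit = 10.25% → $1.95
Total tax = $1.26 + $2.18 + $4.95 + $16.93 + $1.82 + $3.62 + $0.48 + $8.44 + $1.95 = $41.63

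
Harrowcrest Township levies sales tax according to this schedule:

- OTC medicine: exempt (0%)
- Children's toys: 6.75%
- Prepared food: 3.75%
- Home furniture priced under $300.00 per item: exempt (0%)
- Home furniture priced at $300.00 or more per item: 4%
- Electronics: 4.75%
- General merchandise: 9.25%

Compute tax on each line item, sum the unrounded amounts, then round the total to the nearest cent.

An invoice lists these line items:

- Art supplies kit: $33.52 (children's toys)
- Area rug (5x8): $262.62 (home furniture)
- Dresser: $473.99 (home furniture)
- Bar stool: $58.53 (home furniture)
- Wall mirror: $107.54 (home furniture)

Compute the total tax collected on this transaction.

$21.22

Art supplies kit $33.52: children's toys → 6.75% → $2.2626
Area rug (5x8) $262.62: home furniture, under $300.00 → 0% → $0.00
Dresser $473.99: home furniture, $300.00 or more → 4% → $18.9596
Bar stool $58.53: home furniture, under $300.00 → 0% → $0.00
Wall mirror $107.54: home furniture, under $300.00 → 0% → $0.00
Unrounded tax sum = $21.2222 → $21.22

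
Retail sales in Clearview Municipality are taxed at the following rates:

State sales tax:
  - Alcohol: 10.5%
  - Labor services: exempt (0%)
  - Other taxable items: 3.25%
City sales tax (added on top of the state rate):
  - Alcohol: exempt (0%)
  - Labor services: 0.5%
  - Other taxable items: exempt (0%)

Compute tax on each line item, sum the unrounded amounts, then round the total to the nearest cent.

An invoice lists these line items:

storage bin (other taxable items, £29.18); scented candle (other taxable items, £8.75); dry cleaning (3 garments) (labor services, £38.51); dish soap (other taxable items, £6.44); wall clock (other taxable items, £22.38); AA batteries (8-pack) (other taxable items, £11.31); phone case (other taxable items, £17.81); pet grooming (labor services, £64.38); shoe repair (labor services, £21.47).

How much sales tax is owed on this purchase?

Storage bin £29.18: other taxable items → 3.25% + 0% city = 3.25% → £0.94835
Scented candle £8.75: other taxable items → 3.25% + 0% city = 3.25% → £0.284375
Dry cleaning (3 garments) £38.51: labor services → 0% + 0.5% city = 0.5% → £0.19255
Dish soap £6.44: other taxable items → 3.25% + 0% city = 3.25% → £0.2093
Wall clock £22.38: other taxable items → 3.25% + 0% city = 3.25% → £0.72735
AA batteries (8-pack) £11.31: other taxable items → 3.25% + 0% city = 3.25% → £0.367575
Phone case £17.81: other taxable items → 3.25% + 0% city = 3.25% → £0.578825
Pet grooming £64.38: labor services → 0% + 0.5% city = 0.5% → £0.3219
Shoe repair £21.47: labor services → 0% + 0.5% city = 0.5% → £0.10735
Unrounded tax sum = £3.737575 → £3.74

£3.74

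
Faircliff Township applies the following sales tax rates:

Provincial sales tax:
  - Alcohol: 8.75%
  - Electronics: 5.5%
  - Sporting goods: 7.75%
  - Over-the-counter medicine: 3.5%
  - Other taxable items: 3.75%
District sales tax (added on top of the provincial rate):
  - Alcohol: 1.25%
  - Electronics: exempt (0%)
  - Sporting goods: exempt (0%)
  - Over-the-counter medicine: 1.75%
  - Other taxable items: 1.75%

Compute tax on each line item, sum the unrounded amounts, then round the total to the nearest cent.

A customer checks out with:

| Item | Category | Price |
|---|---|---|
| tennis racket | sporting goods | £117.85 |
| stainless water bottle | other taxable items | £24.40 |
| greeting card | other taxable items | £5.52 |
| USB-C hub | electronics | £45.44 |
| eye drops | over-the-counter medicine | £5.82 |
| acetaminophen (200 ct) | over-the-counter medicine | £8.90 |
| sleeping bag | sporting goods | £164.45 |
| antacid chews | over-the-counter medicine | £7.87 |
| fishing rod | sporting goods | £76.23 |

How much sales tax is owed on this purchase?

£33.12

Tennis racket £117.85: sporting goods → 7.75% + 0% district = 7.75% → £9.133375
Stainless water bottle £24.40: other taxable items → 3.75% + 1.75% district = 5.5% → £1.342
Greeting card £5.52: other taxable items → 3.75% + 1.75% district = 5.5% → £0.3036
USB-C hub £45.44: electronics → 5.5% + 0% district = 5.5% → £2.4992
Eye drops £5.82: over-the-counter medicine → 3.5% + 1.75% district = 5.25% → £0.30555
Acetaminophen (200 ct) £8.90: over-the-counter medicine → 3.5% + 1.75% district = 5.25% → £0.46725
Sleeping bag £164.45: sporting goods → 7.75% + 0% district = 7.75% → £12.744875
Antacid chews £7.87: over-the-counter medicine → 3.5% + 1.75% district = 5.25% → £0.413175
Fishing rod £76.23: sporting goods → 7.75% + 0% district = 7.75% → £5.907825
Unrounded tax sum = £33.11685 → £33.12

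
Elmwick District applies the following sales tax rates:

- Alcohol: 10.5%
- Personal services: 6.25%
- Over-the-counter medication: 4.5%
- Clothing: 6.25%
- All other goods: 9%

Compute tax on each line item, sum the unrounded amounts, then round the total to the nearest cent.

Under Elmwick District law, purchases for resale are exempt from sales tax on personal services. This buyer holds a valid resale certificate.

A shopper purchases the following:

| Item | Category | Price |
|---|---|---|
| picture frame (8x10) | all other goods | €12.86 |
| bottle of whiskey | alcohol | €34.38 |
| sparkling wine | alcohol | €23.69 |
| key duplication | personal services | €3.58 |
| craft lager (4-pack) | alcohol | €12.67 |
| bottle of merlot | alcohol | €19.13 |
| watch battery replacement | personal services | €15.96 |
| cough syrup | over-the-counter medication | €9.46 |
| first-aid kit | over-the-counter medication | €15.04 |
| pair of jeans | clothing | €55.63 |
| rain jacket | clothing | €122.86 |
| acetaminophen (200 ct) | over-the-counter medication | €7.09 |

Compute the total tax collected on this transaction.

€23.17

Picture frame (8x10) €12.86: all other goods → 9% → €1.1574
Bottle of whiskey €34.38: alcohol → 10.5% → €3.6099
Sparkling wine €23.69: alcohol → 10.5% → €2.48745
Key duplication €3.58: personal services, buyer-exempt → 0% → €0.00
Craft lager (4-pack) €12.67: alcohol → 10.5% → €1.33035
Bottle of merlot €19.13: alcohol → 10.5% → €2.00865
Watch battery replacement €15.96: personal services, buyer-exempt → 0% → €0.00
Cough syrup €9.46: over-the-counter medication → 4.5% → €0.4257
First-aid kit €15.04: over-the-counter medication → 4.5% → €0.6768
Pair of jeans €55.63: clothing → 6.25% → €3.476875
Rain jacket €122.86: clothing → 6.25% → €7.67875
Acetaminophen (200 ct) €7.09: over-the-counter medication → 4.5% → €0.31905
Unrounded tax sum = €23.170925 → €23.17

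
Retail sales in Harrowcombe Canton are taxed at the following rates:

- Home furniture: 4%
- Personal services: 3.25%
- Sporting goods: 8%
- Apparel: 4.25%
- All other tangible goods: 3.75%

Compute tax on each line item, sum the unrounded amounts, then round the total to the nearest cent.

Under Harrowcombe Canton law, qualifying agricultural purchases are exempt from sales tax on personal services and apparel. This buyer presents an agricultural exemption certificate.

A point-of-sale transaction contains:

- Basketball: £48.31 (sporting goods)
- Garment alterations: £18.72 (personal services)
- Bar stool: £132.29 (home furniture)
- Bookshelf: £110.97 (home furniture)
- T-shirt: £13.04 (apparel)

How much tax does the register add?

Basketball £48.31: sporting goods → 8% → £3.8648
Garment alterations £18.72: personal services, buyer-exempt → 0% → £0.00
Bar stool £132.29: home furniture → 4% → £5.2916
Bookshelf £110.97: home furniture → 4% → £4.4388
T-shirt £13.04: apparel, buyer-exempt → 0% → £0.00
Unrounded tax sum = £13.5952 → £13.60

£13.60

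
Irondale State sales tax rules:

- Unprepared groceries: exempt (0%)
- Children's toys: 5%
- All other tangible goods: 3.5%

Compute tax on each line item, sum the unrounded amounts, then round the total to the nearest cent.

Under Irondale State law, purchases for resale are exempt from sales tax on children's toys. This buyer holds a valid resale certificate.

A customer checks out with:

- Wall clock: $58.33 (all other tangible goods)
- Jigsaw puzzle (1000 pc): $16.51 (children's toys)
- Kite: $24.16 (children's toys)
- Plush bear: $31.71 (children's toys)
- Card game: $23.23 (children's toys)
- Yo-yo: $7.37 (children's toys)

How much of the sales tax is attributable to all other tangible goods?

$2.04

Wall clock $58.33: all other tangible goods → 3.5% → $2.04155
Tax on all other tangible goods: unrounded sum = $2.04155 → $2.04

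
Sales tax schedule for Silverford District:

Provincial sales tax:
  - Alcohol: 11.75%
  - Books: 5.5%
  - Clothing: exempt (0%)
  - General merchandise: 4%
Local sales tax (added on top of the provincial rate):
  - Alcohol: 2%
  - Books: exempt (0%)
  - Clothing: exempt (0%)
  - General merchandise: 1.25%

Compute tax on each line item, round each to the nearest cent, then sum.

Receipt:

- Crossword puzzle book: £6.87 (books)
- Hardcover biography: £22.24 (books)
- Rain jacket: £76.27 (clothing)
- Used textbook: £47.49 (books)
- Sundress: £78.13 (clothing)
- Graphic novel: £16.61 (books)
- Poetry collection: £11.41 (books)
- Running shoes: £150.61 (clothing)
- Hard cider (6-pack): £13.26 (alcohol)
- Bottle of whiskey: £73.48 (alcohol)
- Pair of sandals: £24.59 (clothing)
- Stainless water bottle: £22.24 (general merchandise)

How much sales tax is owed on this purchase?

£18.84

Crossword puzzle book £6.87: books → 5.5% + 0% local = 5.5% → £0.38
Hardcover biography £22.24: books → 5.5% + 0% local = 5.5% → £1.22
Rain jacket £76.27: clothing → 0% + 0% local = 0% → £0.00
Used textbook £47.49: books → 5.5% + 0% local = 5.5% → £2.61
Sundress £78.13: clothing → 0% + 0% local = 0% → £0.00
Graphic novel £16.61: books → 5.5% + 0% local = 5.5% → £0.91
Poetry collection £11.41: books → 5.5% + 0% local = 5.5% → £0.63
Running shoes £150.61: clothing → 0% + 0% local = 0% → £0.00
Hard cider (6-pack) £13.26: alcohol → 11.75% + 2% local = 13.75% → £1.82
Bottle of whiskey £73.48: alcohol → 11.75% + 2% local = 13.75% → £10.10
Pair of sandals £24.59: clothing → 0% + 0% local = 0% → £0.00
Stainless water bottle £22.24: general merchandise → 4% + 1.25% local = 5.25% → £1.17
Total tax = £0.38 + £1.22 + £2.61 + £0.91 + £0.63 + £1.82 + £10.10 + £1.17 = £18.84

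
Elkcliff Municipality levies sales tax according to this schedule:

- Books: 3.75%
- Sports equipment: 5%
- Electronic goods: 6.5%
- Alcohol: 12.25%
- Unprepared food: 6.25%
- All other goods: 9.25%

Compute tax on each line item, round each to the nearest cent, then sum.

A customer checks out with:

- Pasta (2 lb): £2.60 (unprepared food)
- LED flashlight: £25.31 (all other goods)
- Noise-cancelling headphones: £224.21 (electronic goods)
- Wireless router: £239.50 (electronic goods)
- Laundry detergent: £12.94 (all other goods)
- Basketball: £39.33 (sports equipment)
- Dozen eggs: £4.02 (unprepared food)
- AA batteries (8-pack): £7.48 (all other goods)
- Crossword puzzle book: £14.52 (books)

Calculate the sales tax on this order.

£37.29

Pasta (2 lb) £2.60: unprepared food → 6.25% → £0.16
LED flashlight £25.31: all other goods → 9.25% → £2.34
Noise-cancelling headphones £224.21: electronic goods → 6.5% → £14.57
Wireless router £239.50: electronic goods → 6.5% → £15.57
Laundry detergent £12.94: all other goods → 9.25% → £1.20
Basketball £39.33: sports equipment → 5% → £1.97
Dozen eggs £4.02: unprepared food → 6.25% → £0.25
AA batteries (8-pack) £7.48: all other goods → 9.25% → £0.69
Crossword puzzle book £14.52: books → 3.75% → £0.54
Total tax = £0.16 + £2.34 + £14.57 + £15.57 + £1.20 + £1.97 + £0.25 + £0.69 + £0.54 = £37.29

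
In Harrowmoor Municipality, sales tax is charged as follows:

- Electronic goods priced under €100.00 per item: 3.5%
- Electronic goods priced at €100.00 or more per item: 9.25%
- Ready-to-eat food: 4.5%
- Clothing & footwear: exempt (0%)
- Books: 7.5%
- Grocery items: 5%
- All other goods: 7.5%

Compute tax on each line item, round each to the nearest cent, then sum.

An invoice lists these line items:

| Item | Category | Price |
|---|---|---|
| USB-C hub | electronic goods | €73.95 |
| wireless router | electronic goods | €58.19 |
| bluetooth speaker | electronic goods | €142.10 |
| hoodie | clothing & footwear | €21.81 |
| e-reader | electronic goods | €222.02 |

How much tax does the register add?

€38.31

USB-C hub €73.95: electronic goods, under €100.00 → 3.5% → €2.59
Wireless router €58.19: electronic goods, under €100.00 → 3.5% → €2.04
Bluetooth speaker €142.10: electronic goods, €100.00 or more → 9.25% → €13.14
Hoodie €21.81: clothing & footwear → 0% → €0.00
E-reader €222.02: electronic goods, €100.00 or more → 9.25% → €20.54
Total tax = €2.59 + €2.04 + €13.14 + €20.54 = €38.31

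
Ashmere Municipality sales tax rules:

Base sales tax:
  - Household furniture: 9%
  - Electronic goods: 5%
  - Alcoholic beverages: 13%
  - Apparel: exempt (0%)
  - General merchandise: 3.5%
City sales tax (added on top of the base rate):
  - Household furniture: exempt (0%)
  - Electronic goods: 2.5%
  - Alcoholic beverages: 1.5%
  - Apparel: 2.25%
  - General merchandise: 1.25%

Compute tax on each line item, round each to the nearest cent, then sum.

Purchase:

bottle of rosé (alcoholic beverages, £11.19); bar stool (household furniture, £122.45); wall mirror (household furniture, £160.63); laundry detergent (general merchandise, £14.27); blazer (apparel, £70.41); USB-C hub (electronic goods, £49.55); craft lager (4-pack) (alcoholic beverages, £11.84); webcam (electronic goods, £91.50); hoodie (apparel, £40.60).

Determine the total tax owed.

Bottle of rosé £11.19: alcoholic beverages → 13% + 1.5% city = 14.5% → £1.62
Bar stool £122.45: household furniture → 9% + 0% city = 9% → £11.02
Wall mirror £160.63: household furniture → 9% + 0% city = 9% → £14.46
Laundry detergent £14.27: general merchandise → 3.5% + 1.25% city = 4.75% → £0.68
Blazer £70.41: apparel → 0% + 2.25% city = 2.25% → £1.58
USB-C hub £49.55: electronic goods → 5% + 2.5% city = 7.5% → £3.72
Craft lager (4-pack) £11.84: alcoholic beverages → 13% + 1.5% city = 14.5% → £1.72
Webcam £91.50: electronic goods → 5% + 2.5% city = 7.5% → £6.86
Hoodie £40.60: apparel → 0% + 2.25% city = 2.25% → £0.91
Total tax = £1.62 + £11.02 + £14.46 + £0.68 + £1.58 + £3.72 + £1.72 + £6.86 + £0.91 = £42.57

£42.57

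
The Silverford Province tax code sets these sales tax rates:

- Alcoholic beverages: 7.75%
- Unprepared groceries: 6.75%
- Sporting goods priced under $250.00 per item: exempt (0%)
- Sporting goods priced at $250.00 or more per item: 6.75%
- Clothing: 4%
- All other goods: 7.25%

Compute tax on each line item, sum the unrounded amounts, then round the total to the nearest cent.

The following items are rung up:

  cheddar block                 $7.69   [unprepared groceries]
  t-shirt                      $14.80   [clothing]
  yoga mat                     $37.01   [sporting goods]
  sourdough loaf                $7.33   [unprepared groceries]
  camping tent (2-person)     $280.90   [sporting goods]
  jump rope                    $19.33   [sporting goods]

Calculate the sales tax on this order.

Cheddar block $7.69: unprepared groceries → 6.75% → $0.519075
T-shirt $14.80: clothing → 4% → $0.592
Yoga mat $37.01: sporting goods, under $250.00 → 0% → $0.00
Sourdough loaf $7.33: unprepared groceries → 6.75% → $0.494775
Camping tent (2-person) $280.90: sporting goods, $250.00 or more → 6.75% → $18.96075
Jump rope $19.33: sporting goods, under $250.00 → 0% → $0.00
Unrounded tax sum = $20.5666 → $20.57

$20.57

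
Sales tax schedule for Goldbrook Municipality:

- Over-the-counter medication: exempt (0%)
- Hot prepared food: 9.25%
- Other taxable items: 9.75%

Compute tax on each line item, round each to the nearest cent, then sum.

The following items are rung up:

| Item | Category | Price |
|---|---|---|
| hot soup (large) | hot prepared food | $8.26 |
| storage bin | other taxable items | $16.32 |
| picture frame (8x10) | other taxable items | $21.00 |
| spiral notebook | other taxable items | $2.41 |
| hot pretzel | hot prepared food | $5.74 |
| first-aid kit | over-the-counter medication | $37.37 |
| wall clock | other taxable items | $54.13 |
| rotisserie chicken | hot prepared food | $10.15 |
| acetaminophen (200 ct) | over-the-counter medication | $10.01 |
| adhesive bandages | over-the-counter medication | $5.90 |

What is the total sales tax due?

Hot soup (large) $8.26: hot prepared food → 9.25% → $0.76
Storage bin $16.32: other taxable items → 9.75% → $1.59
Picture frame (8x10) $21.00: other taxable items → 9.75% → $2.05
Spiral notebook $2.41: other taxable items → 9.75% → $0.23
Hot pretzel $5.74: hot prepared food → 9.25% → $0.53
First-aid kit $37.37: over-the-counter medication → 0% → $0.00
Wall clock $54.13: other taxable items → 9.75% → $5.28
Rotisserie chicken $10.15: hot prepared food → 9.25% → $0.94
Acetaminophen (200 ct) $10.01: over-the-counter medication → 0% → $0.00
Adhesive bandages $5.90: over-the-counter medication → 0% → $0.00
Total tax = $0.76 + $1.59 + $2.05 + $0.23 + $0.53 + $5.28 + $0.94 = $11.38

$11.38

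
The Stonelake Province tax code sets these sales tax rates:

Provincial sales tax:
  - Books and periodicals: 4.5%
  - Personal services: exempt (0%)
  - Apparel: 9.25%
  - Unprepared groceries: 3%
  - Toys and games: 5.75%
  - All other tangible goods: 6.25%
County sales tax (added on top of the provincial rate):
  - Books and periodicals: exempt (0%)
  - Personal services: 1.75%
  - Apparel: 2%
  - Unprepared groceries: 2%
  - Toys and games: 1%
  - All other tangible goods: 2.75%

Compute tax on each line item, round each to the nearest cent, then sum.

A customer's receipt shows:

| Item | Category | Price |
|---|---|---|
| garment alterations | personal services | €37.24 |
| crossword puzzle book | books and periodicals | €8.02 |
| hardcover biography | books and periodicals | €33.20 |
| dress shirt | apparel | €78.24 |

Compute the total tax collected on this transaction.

€11.30

Garment alterations €37.24: personal services → 0% + 1.75% county = 1.75% → €0.65
Crossword puzzle book €8.02: books and periodicals → 4.5% + 0% county = 4.5% → €0.36
Hardcover biography €33.20: books and periodicals → 4.5% + 0% county = 4.5% → €1.49
Dress shirt €78.24: apparel → 9.25% + 2% county = 11.25% → €8.80
Total tax = €0.65 + €0.36 + €1.49 + €8.80 = €11.30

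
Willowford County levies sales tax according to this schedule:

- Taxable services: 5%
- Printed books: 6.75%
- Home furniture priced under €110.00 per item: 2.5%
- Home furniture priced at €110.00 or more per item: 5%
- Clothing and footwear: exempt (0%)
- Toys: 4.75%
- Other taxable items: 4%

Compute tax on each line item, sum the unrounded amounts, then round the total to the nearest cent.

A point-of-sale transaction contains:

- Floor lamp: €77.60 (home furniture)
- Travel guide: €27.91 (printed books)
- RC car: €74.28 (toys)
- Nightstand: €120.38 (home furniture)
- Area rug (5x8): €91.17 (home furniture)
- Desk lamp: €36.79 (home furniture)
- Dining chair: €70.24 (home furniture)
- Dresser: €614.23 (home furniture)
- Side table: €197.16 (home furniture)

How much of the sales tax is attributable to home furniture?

€53.48

Floor lamp €77.60: home furniture, under €110.00 → 2.5% → €1.94
Nightstand €120.38: home furniture, €110.00 or more → 5% → €6.019
Area rug (5x8) €91.17: home furniture, under €110.00 → 2.5% → €2.27925
Desk lamp €36.79: home furniture, under €110.00 → 2.5% → €0.91975
Dining chair €70.24: home furniture, under €110.00 → 2.5% → €1.756
Dresser €614.23: home furniture, €110.00 or more → 5% → €30.7115
Side table €197.16: home furniture, €110.00 or more → 5% → €9.858
Tax on home furniture: unrounded sum = €53.4835 → €53.48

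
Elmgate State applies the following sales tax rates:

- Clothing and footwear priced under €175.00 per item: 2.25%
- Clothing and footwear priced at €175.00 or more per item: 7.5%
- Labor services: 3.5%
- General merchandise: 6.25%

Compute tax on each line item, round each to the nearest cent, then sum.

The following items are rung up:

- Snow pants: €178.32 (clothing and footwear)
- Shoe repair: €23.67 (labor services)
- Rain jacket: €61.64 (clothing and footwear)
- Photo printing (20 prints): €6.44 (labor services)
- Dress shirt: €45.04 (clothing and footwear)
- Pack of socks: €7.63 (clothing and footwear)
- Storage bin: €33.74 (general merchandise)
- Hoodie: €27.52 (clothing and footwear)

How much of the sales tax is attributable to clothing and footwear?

€16.56

Snow pants €178.32: clothing and footwear, €175.00 or more → 7.5% → €13.37
Rain jacket €61.64: clothing and footwear, under €175.00 → 2.25% → €1.39
Dress shirt €45.04: clothing and footwear, under €175.00 → 2.25% → €1.01
Pack of socks €7.63: clothing and footwear, under €175.00 → 2.25% → €0.17
Hoodie €27.52: clothing and footwear, under €175.00 → 2.25% → €0.62
Tax on clothing and footwear = €13.37 + €1.39 + €1.01 + €0.17 + €0.62 = €16.56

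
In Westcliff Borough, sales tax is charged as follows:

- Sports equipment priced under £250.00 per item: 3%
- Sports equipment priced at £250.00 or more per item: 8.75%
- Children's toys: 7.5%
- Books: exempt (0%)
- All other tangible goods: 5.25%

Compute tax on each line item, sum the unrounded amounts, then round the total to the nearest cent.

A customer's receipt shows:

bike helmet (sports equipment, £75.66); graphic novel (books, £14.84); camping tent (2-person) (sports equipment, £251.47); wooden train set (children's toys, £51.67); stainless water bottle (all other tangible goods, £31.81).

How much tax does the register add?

£29.82

Bike helmet £75.66: sports equipment, under £250.00 → 3% → £2.2698
Graphic novel £14.84: books → 0% → £0.00
Camping tent (2-person) £251.47: sports equipment, £250.00 or more → 8.75% → £22.003625
Wooden train set £51.67: children's toys → 7.5% → £3.87525
Stainless water bottle £31.81: all other tangible goods → 5.25% → £1.670025
Unrounded tax sum = £29.8187 → £29.82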